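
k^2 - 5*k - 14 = (k - 7)*(k + 2)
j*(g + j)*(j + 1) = g*j^2 + g*j + j^3 + j^2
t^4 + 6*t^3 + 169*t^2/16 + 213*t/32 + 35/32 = (t + 1/4)*(t + 1)*(t + 5/4)*(t + 7/2)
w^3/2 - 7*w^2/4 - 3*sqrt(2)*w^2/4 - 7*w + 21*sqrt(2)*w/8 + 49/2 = (w/2 + sqrt(2))*(w - 7/2)*(w - 7*sqrt(2)/2)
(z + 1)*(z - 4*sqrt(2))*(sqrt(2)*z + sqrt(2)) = sqrt(2)*z^3 - 8*z^2 + 2*sqrt(2)*z^2 - 16*z + sqrt(2)*z - 8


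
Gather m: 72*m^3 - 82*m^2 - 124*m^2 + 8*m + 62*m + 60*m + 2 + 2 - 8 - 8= 72*m^3 - 206*m^2 + 130*m - 12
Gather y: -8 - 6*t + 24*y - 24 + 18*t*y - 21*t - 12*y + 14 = -27*t + y*(18*t + 12) - 18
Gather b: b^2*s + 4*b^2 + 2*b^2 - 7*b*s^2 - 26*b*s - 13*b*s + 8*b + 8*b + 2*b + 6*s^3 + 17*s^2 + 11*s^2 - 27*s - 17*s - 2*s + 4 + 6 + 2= b^2*(s + 6) + b*(-7*s^2 - 39*s + 18) + 6*s^3 + 28*s^2 - 46*s + 12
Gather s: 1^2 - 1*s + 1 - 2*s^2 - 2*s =-2*s^2 - 3*s + 2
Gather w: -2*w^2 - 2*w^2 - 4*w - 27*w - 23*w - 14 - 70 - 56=-4*w^2 - 54*w - 140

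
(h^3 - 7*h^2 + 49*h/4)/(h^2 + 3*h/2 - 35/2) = h*(2*h - 7)/(2*(h + 5))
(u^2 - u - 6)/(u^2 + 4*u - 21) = (u + 2)/(u + 7)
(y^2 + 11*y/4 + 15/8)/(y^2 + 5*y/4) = (y + 3/2)/y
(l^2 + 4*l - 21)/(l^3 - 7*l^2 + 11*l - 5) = (l^2 + 4*l - 21)/(l^3 - 7*l^2 + 11*l - 5)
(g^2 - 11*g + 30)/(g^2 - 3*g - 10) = (g - 6)/(g + 2)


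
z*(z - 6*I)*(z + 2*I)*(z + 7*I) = z^4 + 3*I*z^3 + 40*z^2 + 84*I*z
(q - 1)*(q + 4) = q^2 + 3*q - 4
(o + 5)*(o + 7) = o^2 + 12*o + 35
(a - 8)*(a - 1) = a^2 - 9*a + 8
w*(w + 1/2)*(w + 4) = w^3 + 9*w^2/2 + 2*w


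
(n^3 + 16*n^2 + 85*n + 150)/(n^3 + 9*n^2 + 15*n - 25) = (n + 6)/(n - 1)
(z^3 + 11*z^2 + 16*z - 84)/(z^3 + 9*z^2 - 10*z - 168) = (z - 2)/(z - 4)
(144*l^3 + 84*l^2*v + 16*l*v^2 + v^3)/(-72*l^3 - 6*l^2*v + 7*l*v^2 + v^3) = (6*l + v)/(-3*l + v)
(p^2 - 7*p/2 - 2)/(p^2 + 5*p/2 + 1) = (p - 4)/(p + 2)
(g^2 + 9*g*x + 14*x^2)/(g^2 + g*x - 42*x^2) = (-g - 2*x)/(-g + 6*x)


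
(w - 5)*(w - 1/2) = w^2 - 11*w/2 + 5/2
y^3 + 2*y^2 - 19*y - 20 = (y - 4)*(y + 1)*(y + 5)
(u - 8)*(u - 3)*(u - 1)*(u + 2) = u^4 - 10*u^3 + 11*u^2 + 46*u - 48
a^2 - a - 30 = (a - 6)*(a + 5)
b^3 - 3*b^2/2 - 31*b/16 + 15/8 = (b - 2)*(b - 3/4)*(b + 5/4)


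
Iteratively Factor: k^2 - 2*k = (k - 2)*(k)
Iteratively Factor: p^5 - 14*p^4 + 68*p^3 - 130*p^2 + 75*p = (p - 3)*(p^4 - 11*p^3 + 35*p^2 - 25*p) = p*(p - 3)*(p^3 - 11*p^2 + 35*p - 25) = p*(p - 5)*(p - 3)*(p^2 - 6*p + 5) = p*(p - 5)*(p - 3)*(p - 1)*(p - 5)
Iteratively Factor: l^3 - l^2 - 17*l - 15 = (l - 5)*(l^2 + 4*l + 3) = (l - 5)*(l + 3)*(l + 1)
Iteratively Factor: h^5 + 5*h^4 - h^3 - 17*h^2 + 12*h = (h)*(h^4 + 5*h^3 - h^2 - 17*h + 12) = h*(h + 3)*(h^3 + 2*h^2 - 7*h + 4) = h*(h - 1)*(h + 3)*(h^2 + 3*h - 4) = h*(h - 1)*(h + 3)*(h + 4)*(h - 1)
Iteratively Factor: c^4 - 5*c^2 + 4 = (c + 2)*(c^3 - 2*c^2 - c + 2) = (c - 1)*(c + 2)*(c^2 - c - 2) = (c - 1)*(c + 1)*(c + 2)*(c - 2)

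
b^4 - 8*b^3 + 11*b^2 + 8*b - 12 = (b - 6)*(b - 2)*(b - 1)*(b + 1)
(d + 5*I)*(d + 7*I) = d^2 + 12*I*d - 35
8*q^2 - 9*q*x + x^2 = (-8*q + x)*(-q + x)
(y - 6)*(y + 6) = y^2 - 36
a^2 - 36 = (a - 6)*(a + 6)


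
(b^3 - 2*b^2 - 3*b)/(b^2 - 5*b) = (b^2 - 2*b - 3)/(b - 5)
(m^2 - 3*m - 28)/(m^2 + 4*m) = (m - 7)/m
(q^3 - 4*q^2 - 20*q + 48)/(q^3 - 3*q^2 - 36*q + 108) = (q^2 + 2*q - 8)/(q^2 + 3*q - 18)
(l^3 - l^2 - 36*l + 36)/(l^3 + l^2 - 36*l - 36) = (l - 1)/(l + 1)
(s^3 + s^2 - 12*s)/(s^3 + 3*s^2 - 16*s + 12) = s*(s^2 + s - 12)/(s^3 + 3*s^2 - 16*s + 12)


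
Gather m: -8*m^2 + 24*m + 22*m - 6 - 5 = -8*m^2 + 46*m - 11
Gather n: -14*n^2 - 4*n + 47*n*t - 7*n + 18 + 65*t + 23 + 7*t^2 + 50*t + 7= -14*n^2 + n*(47*t - 11) + 7*t^2 + 115*t + 48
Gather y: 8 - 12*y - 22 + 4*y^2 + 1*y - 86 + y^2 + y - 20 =5*y^2 - 10*y - 120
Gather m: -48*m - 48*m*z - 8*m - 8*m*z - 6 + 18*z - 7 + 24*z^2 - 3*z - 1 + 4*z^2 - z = m*(-56*z - 56) + 28*z^2 + 14*z - 14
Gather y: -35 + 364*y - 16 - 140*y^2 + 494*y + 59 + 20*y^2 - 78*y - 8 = -120*y^2 + 780*y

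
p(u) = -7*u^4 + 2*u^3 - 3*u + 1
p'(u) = -28*u^3 + 6*u^2 - 3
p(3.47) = -940.73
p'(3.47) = -1100.65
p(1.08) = -9.24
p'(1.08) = -31.27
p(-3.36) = -956.97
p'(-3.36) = 1126.86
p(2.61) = -296.10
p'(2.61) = -459.96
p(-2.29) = -208.65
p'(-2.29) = 364.72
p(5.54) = -6269.38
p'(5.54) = -4579.73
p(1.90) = -82.21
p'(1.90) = -173.39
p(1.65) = -46.85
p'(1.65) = -112.44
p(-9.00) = -47357.00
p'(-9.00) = 20895.00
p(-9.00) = -47357.00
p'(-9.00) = 20895.00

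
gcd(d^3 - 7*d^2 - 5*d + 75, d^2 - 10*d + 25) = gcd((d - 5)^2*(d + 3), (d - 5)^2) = d^2 - 10*d + 25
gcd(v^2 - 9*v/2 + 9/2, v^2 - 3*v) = v - 3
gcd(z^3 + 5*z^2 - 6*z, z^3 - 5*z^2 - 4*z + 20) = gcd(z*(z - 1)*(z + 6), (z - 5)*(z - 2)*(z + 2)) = 1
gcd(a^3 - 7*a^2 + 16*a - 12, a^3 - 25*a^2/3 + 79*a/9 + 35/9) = 1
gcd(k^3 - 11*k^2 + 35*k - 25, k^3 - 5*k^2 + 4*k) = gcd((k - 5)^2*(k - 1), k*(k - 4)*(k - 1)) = k - 1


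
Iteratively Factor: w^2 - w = (w - 1)*(w)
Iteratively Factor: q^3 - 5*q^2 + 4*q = (q - 4)*(q^2 - q) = q*(q - 4)*(q - 1)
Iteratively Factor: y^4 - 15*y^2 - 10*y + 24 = (y + 2)*(y^3 - 2*y^2 - 11*y + 12) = (y - 1)*(y + 2)*(y^2 - y - 12) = (y - 1)*(y + 2)*(y + 3)*(y - 4)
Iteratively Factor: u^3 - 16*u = (u + 4)*(u^2 - 4*u) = u*(u + 4)*(u - 4)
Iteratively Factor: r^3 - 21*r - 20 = (r + 1)*(r^2 - r - 20) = (r + 1)*(r + 4)*(r - 5)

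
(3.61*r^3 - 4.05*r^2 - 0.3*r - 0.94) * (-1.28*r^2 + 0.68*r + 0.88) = -4.6208*r^5 + 7.6388*r^4 + 0.8068*r^3 - 2.5648*r^2 - 0.9032*r - 0.8272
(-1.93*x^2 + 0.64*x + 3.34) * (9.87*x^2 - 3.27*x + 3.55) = -19.0491*x^4 + 12.6279*x^3 + 24.0215*x^2 - 8.6498*x + 11.857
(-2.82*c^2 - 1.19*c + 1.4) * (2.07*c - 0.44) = -5.8374*c^3 - 1.2225*c^2 + 3.4216*c - 0.616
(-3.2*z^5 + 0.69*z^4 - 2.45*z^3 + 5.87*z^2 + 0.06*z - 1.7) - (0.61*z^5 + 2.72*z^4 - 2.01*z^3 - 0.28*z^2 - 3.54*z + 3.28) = -3.81*z^5 - 2.03*z^4 - 0.44*z^3 + 6.15*z^2 + 3.6*z - 4.98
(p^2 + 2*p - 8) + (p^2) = 2*p^2 + 2*p - 8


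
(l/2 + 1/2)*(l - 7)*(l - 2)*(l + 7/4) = l^4/2 - 25*l^3/8 - 9*l^2/2 + 91*l/8 + 49/4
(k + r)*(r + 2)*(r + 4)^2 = k*r^3 + 10*k*r^2 + 32*k*r + 32*k + r^4 + 10*r^3 + 32*r^2 + 32*r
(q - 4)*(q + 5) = q^2 + q - 20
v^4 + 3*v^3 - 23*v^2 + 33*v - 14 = (v - 2)*(v - 1)^2*(v + 7)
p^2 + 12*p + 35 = (p + 5)*(p + 7)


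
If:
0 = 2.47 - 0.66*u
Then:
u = 3.74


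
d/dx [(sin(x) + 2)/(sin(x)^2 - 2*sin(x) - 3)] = (-4*sin(x) + cos(x)^2)*cos(x)/((sin(x) - 3)^2*(sin(x) + 1)^2)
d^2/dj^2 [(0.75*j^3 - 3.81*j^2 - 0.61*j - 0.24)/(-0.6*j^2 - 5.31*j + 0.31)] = (-4.44089209850063e-16*j^5 - 5.32907051820075e-15*j^4 - 66.41127*j^3 + 12.17781*j^2 + 4.83615*j + 16.363932)/(0.216*j^6 + 5.7348*j^5 + 50.41818*j^4 + 143.795331*j^3 - 26.049393*j^2 + 1.530873*j - 0.029791)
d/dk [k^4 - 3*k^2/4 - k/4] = 4*k^3 - 3*k/2 - 1/4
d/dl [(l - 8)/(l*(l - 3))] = (-l^2 + 16*l - 24)/(l^2*(l^2 - 6*l + 9))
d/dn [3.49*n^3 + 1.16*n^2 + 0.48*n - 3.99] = 10.47*n^2 + 2.32*n + 0.48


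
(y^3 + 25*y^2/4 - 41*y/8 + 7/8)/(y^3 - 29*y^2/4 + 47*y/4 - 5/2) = (2*y^2 + 13*y - 7)/(2*(y^2 - 7*y + 10))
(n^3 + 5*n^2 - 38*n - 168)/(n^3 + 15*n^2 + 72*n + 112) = (n - 6)/(n + 4)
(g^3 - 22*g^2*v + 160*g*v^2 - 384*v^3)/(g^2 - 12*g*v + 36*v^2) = (-g^2 + 16*g*v - 64*v^2)/(-g + 6*v)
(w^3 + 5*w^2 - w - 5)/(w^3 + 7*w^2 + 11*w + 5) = (w - 1)/(w + 1)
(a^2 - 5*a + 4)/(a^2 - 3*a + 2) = (a - 4)/(a - 2)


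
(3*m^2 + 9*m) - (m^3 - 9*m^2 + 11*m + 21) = -m^3 + 12*m^2 - 2*m - 21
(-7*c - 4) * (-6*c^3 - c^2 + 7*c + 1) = 42*c^4 + 31*c^3 - 45*c^2 - 35*c - 4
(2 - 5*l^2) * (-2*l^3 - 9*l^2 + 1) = 10*l^5 + 45*l^4 - 4*l^3 - 23*l^2 + 2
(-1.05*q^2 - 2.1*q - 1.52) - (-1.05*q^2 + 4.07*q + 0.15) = -6.17*q - 1.67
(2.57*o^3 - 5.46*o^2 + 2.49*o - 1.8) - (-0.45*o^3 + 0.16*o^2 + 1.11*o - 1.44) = 3.02*o^3 - 5.62*o^2 + 1.38*o - 0.36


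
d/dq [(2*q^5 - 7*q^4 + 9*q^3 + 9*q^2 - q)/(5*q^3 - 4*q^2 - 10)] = (20*q^7 - 59*q^6 + 56*q^5 - 181*q^4 + 290*q^3 - 274*q^2 - 180*q + 10)/(25*q^6 - 40*q^5 + 16*q^4 - 100*q^3 + 80*q^2 + 100)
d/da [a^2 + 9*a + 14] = 2*a + 9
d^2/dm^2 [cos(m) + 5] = -cos(m)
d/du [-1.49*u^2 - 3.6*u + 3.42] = -2.98*u - 3.6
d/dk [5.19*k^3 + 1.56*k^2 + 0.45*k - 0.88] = 15.57*k^2 + 3.12*k + 0.45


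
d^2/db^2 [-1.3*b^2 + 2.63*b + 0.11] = -2.60000000000000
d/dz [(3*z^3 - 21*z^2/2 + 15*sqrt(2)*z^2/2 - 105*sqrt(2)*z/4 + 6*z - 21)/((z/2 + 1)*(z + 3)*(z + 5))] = 3*(-5*sqrt(2)*z^4 + 27*z^4 + 35*sqrt(2)*z^3 + 116*z^3 - 35*z^2 + 330*sqrt(2)*z^2 - 140*z + 300*sqrt(2)*z - 525*sqrt(2) + 554)/(z^6 + 20*z^5 + 162*z^4 + 680*z^3 + 1561*z^2 + 1860*z + 900)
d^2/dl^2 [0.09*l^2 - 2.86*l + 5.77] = 0.180000000000000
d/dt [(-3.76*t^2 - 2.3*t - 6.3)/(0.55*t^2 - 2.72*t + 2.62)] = (11.4922*t^2 - 12.7724*t - 23.162)/(0.3025*t^4 - 2.992*t^3 + 10.2804*t^2 - 14.2528*t + 6.8644)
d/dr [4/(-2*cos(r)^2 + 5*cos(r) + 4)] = 4*(5 - 4*cos(r))*sin(r)/(5*cos(r) - cos(2*r) + 3)^2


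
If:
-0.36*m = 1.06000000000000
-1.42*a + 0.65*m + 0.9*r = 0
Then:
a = 0.633802816901408*r - 1.34780907668232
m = -2.94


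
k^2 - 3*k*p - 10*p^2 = (k - 5*p)*(k + 2*p)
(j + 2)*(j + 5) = j^2 + 7*j + 10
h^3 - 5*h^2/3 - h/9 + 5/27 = (h - 5/3)*(h - 1/3)*(h + 1/3)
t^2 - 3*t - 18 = (t - 6)*(t + 3)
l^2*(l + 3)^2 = l^4 + 6*l^3 + 9*l^2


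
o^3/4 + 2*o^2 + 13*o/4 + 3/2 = (o/4 + 1/4)*(o + 1)*(o + 6)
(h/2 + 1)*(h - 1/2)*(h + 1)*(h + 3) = h^4/2 + 11*h^3/4 + 4*h^2 + h/4 - 3/2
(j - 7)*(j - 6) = j^2 - 13*j + 42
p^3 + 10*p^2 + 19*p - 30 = (p - 1)*(p + 5)*(p + 6)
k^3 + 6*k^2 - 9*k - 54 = (k - 3)*(k + 3)*(k + 6)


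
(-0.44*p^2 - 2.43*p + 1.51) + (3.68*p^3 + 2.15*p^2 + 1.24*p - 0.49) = 3.68*p^3 + 1.71*p^2 - 1.19*p + 1.02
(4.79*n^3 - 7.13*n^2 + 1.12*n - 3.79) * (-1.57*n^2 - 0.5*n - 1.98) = -7.5203*n^5 + 8.7991*n^4 - 7.6776*n^3 + 19.5077*n^2 - 0.3226*n + 7.5042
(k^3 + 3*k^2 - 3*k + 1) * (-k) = -k^4 - 3*k^3 + 3*k^2 - k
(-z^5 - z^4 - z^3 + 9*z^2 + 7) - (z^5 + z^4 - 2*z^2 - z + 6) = -2*z^5 - 2*z^4 - z^3 + 11*z^2 + z + 1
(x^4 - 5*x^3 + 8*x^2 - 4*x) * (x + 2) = x^5 - 3*x^4 - 2*x^3 + 12*x^2 - 8*x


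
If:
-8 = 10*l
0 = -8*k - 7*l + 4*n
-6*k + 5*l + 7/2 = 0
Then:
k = -1/12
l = -4/5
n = -47/30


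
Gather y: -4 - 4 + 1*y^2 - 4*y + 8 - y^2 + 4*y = 0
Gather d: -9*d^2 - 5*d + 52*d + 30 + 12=-9*d^2 + 47*d + 42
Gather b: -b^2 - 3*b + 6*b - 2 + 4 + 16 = -b^2 + 3*b + 18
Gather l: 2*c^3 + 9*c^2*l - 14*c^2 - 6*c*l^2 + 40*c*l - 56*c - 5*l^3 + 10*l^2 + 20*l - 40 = 2*c^3 - 14*c^2 - 56*c - 5*l^3 + l^2*(10 - 6*c) + l*(9*c^2 + 40*c + 20) - 40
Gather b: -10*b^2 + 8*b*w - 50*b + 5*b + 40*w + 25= -10*b^2 + b*(8*w - 45) + 40*w + 25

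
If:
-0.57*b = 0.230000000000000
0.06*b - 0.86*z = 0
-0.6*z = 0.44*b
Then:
No Solution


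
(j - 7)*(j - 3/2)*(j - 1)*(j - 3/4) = j^4 - 41*j^3/4 + 209*j^2/8 - 99*j/4 + 63/8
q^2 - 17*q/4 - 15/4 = (q - 5)*(q + 3/4)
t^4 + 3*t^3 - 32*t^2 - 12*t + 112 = (t - 4)*(t - 2)*(t + 2)*(t + 7)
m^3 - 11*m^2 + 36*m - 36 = (m - 6)*(m - 3)*(m - 2)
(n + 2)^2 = n^2 + 4*n + 4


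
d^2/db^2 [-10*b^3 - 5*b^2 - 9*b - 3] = -60*b - 10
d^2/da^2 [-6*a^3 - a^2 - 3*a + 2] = -36*a - 2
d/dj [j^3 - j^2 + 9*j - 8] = 3*j^2 - 2*j + 9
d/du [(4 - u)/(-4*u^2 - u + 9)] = (4*u^2 + u - (u - 4)*(8*u + 1) - 9)/(4*u^2 + u - 9)^2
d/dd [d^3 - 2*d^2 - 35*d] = 3*d^2 - 4*d - 35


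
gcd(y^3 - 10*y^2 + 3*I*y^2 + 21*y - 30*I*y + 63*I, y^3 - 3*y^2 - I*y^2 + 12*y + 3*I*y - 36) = y^2 + y*(-3 + 3*I) - 9*I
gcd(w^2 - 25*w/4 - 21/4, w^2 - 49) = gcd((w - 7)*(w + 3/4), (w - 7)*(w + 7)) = w - 7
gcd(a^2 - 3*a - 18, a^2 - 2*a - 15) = a + 3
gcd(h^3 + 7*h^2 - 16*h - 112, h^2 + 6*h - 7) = h + 7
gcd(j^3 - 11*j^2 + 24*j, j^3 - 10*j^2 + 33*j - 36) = j - 3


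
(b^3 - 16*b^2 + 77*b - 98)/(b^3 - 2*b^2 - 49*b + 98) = (b - 7)/(b + 7)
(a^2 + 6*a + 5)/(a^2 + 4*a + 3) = (a + 5)/(a + 3)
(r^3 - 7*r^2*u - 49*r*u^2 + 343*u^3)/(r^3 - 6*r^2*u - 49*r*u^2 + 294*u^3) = (r - 7*u)/(r - 6*u)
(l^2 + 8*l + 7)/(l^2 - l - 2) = (l + 7)/(l - 2)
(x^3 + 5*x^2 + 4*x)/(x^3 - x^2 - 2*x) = (x + 4)/(x - 2)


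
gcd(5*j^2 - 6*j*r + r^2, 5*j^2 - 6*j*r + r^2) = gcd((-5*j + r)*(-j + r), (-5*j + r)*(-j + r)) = 5*j^2 - 6*j*r + r^2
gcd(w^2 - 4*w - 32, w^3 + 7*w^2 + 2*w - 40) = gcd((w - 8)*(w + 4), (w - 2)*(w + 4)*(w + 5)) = w + 4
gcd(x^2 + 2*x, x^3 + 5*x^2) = x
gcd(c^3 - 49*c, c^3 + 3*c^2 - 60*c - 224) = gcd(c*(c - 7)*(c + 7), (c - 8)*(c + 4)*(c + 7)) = c + 7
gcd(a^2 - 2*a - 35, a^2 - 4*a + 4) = 1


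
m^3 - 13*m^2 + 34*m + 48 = (m - 8)*(m - 6)*(m + 1)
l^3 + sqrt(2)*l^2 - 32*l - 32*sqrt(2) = (l - 4*sqrt(2))*(l + sqrt(2))*(l + 4*sqrt(2))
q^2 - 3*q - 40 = (q - 8)*(q + 5)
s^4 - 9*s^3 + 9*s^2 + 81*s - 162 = (s - 6)*(s - 3)^2*(s + 3)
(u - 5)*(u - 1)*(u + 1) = u^3 - 5*u^2 - u + 5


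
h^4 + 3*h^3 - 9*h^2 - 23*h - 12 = (h - 3)*(h + 1)^2*(h + 4)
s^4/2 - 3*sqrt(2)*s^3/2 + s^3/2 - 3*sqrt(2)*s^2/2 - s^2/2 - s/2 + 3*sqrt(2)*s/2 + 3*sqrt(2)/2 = (s/2 + 1/2)*(s - 1)*(s + 1)*(s - 3*sqrt(2))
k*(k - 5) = k^2 - 5*k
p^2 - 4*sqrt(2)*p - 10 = (p - 5*sqrt(2))*(p + sqrt(2))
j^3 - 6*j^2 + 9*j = j*(j - 3)^2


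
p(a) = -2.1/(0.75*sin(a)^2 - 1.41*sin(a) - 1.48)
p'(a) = -2.1*(-1.5*sin(a)*cos(a) + 1.41*cos(a))/(0.75*sin(a)^2 - 1.41*sin(a) - 1.48)^2 = (3.15*sin(a) - 2.961)*cos(a)/(-0.75*sin(a)^2 + 1.41*sin(a) + 1.48)^2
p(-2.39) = 12.53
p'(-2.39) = 132.98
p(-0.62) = 5.15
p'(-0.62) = -23.48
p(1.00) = 0.98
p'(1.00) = -0.04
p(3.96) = 41.27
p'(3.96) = 1388.78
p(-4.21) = 0.98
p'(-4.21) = 0.02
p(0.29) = 1.15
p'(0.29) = -0.59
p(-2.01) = -5.11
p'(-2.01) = 14.66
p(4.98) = -3.64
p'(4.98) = -4.76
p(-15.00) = 8.54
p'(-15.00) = 62.92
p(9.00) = 1.09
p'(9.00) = 0.41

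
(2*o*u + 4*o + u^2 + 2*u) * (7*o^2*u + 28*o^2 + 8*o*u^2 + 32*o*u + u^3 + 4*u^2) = 14*o^3*u^2 + 84*o^3*u + 112*o^3 + 23*o^2*u^3 + 138*o^2*u^2 + 184*o^2*u + 10*o*u^4 + 60*o*u^3 + 80*o*u^2 + u^5 + 6*u^4 + 8*u^3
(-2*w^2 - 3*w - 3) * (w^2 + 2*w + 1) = -2*w^4 - 7*w^3 - 11*w^2 - 9*w - 3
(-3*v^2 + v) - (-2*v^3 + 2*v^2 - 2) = 2*v^3 - 5*v^2 + v + 2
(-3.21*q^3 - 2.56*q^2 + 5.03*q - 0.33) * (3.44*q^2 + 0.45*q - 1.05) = -11.0424*q^5 - 10.2509*q^4 + 19.5217*q^3 + 3.8163*q^2 - 5.43*q + 0.3465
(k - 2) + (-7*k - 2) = -6*k - 4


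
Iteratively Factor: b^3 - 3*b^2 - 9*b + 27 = (b + 3)*(b^2 - 6*b + 9) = (b - 3)*(b + 3)*(b - 3)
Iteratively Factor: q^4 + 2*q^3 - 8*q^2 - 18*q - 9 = (q + 1)*(q^3 + q^2 - 9*q - 9) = (q + 1)^2*(q^2 - 9) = (q + 1)^2*(q + 3)*(q - 3)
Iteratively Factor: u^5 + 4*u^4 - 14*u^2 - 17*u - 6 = (u + 3)*(u^4 + u^3 - 3*u^2 - 5*u - 2) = (u + 1)*(u + 3)*(u^3 - 3*u - 2) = (u + 1)^2*(u + 3)*(u^2 - u - 2) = (u - 2)*(u + 1)^2*(u + 3)*(u + 1)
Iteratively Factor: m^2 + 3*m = (m)*(m + 3)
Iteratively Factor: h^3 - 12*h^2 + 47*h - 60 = (h - 3)*(h^2 - 9*h + 20) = (h - 5)*(h - 3)*(h - 4)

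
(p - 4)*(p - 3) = p^2 - 7*p + 12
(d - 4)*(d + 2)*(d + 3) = d^3 + d^2 - 14*d - 24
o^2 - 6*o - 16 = (o - 8)*(o + 2)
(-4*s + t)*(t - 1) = -4*s*t + 4*s + t^2 - t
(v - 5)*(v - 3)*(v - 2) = v^3 - 10*v^2 + 31*v - 30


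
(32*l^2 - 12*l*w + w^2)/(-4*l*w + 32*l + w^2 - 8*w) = (-8*l + w)/(w - 8)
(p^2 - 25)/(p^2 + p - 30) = (p + 5)/(p + 6)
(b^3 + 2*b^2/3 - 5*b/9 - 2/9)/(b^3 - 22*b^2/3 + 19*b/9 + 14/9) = (b + 1)/(b - 7)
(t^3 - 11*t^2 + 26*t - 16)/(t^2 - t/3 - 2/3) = 3*(t^2 - 10*t + 16)/(3*t + 2)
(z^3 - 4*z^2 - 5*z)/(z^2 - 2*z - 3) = z*(z - 5)/(z - 3)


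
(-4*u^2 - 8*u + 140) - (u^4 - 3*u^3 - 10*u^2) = -u^4 + 3*u^3 + 6*u^2 - 8*u + 140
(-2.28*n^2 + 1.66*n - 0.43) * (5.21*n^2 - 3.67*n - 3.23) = -11.8788*n^4 + 17.0162*n^3 - 0.968100000000001*n^2 - 3.7837*n + 1.3889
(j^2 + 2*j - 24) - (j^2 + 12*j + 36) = -10*j - 60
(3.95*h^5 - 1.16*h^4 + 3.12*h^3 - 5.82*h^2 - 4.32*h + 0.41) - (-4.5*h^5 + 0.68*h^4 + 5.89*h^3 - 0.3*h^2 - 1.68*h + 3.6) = 8.45*h^5 - 1.84*h^4 - 2.77*h^3 - 5.52*h^2 - 2.64*h - 3.19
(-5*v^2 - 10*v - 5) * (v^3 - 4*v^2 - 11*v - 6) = -5*v^5 + 10*v^4 + 90*v^3 + 160*v^2 + 115*v + 30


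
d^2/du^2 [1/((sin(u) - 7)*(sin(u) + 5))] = (-4*sin(u)^4 + 6*sin(u)^3 - 138*sin(u)^2 + 58*sin(u) + 78)/((sin(u) - 7)^3*(sin(u) + 5)^3)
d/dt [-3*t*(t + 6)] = -6*t - 18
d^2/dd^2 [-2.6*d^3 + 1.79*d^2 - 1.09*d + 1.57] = 3.58 - 15.6*d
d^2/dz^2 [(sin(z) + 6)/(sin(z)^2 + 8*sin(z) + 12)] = (2*sin(z) + cos(z)^2 + 1)/(sin(z) + 2)^3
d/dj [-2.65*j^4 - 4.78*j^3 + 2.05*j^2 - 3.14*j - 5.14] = -10.6*j^3 - 14.34*j^2 + 4.1*j - 3.14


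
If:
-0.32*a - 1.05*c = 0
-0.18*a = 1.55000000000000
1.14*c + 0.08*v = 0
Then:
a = -8.61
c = 2.62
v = -37.40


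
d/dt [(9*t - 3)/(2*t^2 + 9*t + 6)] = 3*(-6*t^2 + 4*t + 27)/(4*t^4 + 36*t^3 + 105*t^2 + 108*t + 36)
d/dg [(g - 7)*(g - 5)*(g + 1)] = 3*g^2 - 22*g + 23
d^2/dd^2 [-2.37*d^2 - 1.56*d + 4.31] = -4.74000000000000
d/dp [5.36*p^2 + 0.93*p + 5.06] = 10.72*p + 0.93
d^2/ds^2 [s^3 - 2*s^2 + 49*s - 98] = 6*s - 4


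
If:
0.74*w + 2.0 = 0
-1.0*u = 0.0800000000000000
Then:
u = -0.08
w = -2.70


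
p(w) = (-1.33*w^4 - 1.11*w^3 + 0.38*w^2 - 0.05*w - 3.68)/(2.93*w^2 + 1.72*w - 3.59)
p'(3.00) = -2.72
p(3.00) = -4.94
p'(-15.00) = 13.50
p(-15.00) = -100.82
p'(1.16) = 6.29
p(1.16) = -3.14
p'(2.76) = -2.46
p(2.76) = -4.32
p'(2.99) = -2.71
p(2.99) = -4.92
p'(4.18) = -3.87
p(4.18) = -8.84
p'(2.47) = -2.13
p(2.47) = -3.65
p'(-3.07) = 2.43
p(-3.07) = -4.59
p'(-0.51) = -0.16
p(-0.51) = 0.94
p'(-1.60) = -28.40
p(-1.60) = -5.87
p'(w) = (-5.86*w - 1.72)*(-1.33*w^4 - 1.11*w^3 + 0.38*w^2 - 0.05*w - 3.68)/(2.93*w^2 + 1.72*w - 3.59)^2 + (-5.32*w^3 - 3.33*w^2 + 0.76*w - 0.05)/(2.93*w^2 + 1.72*w - 3.59)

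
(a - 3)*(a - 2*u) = a^2 - 2*a*u - 3*a + 6*u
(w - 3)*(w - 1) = w^2 - 4*w + 3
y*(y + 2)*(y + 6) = y^3 + 8*y^2 + 12*y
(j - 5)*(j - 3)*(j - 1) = j^3 - 9*j^2 + 23*j - 15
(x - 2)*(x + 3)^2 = x^3 + 4*x^2 - 3*x - 18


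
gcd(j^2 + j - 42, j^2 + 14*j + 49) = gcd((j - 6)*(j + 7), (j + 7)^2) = j + 7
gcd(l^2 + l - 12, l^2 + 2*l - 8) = l + 4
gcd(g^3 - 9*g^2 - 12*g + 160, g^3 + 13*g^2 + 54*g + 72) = g + 4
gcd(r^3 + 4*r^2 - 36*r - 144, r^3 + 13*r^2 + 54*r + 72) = r^2 + 10*r + 24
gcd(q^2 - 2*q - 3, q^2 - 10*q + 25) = 1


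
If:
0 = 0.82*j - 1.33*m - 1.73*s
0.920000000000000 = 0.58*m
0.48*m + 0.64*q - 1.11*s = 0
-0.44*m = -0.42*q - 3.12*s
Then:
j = 3.23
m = 1.59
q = -0.65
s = 0.31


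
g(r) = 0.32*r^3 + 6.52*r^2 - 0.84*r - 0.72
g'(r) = 0.96*r^2 + 13.04*r - 0.84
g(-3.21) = 58.57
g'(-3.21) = -32.81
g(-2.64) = 41.05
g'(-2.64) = -28.57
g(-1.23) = 9.58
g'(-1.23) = -15.43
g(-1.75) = 19.00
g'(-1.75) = -20.72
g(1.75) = 19.49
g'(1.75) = 24.92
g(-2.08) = 26.36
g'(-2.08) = -23.81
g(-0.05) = -0.66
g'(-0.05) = -1.49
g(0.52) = 0.65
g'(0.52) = 6.20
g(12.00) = 1481.04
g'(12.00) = 293.88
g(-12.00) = 395.28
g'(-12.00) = -19.08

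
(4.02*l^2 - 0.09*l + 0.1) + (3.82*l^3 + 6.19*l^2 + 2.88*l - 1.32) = 3.82*l^3 + 10.21*l^2 + 2.79*l - 1.22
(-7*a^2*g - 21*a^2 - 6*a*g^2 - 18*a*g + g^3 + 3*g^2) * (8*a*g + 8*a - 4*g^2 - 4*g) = -56*a^3*g^2 - 224*a^3*g - 168*a^3 - 20*a^2*g^3 - 80*a^2*g^2 - 60*a^2*g + 32*a*g^4 + 128*a*g^3 + 96*a*g^2 - 4*g^5 - 16*g^4 - 12*g^3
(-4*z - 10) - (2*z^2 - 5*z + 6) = -2*z^2 + z - 16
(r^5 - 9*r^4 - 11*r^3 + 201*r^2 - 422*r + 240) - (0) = r^5 - 9*r^4 - 11*r^3 + 201*r^2 - 422*r + 240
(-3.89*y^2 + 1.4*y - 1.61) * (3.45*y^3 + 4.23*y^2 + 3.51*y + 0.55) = -13.4205*y^5 - 11.6247*y^4 - 13.2864*y^3 - 4.0358*y^2 - 4.8811*y - 0.8855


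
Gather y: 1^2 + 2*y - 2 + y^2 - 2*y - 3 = y^2 - 4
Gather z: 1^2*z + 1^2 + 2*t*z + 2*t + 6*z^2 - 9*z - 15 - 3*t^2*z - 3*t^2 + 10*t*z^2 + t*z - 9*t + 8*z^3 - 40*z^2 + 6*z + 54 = -3*t^2 - 7*t + 8*z^3 + z^2*(10*t - 34) + z*(-3*t^2 + 3*t - 2) + 40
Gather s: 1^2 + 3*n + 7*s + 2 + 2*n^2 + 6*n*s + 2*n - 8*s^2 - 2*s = 2*n^2 + 5*n - 8*s^2 + s*(6*n + 5) + 3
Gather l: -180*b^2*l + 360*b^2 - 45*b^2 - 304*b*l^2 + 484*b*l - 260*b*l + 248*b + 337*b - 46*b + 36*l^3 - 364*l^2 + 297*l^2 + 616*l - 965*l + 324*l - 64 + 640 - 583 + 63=315*b^2 + 539*b + 36*l^3 + l^2*(-304*b - 67) + l*(-180*b^2 + 224*b - 25) + 56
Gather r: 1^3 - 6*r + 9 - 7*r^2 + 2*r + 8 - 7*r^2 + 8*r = -14*r^2 + 4*r + 18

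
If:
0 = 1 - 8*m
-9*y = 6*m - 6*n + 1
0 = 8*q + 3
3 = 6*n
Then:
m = 1/8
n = 1/2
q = -3/8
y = 5/36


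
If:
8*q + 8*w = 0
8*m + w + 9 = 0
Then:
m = -w/8 - 9/8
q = -w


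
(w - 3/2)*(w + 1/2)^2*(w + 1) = w^4 + w^3/2 - 7*w^2/4 - 13*w/8 - 3/8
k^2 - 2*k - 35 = (k - 7)*(k + 5)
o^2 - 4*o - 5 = (o - 5)*(o + 1)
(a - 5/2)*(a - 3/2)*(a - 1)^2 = a^4 - 6*a^3 + 51*a^2/4 - 23*a/2 + 15/4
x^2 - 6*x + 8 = (x - 4)*(x - 2)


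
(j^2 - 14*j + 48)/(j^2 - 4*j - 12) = (j - 8)/(j + 2)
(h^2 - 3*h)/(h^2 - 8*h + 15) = h/(h - 5)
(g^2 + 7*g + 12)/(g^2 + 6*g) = (g^2 + 7*g + 12)/(g*(g + 6))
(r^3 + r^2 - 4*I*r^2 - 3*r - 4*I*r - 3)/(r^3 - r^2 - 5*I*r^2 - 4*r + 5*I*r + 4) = (r^2 + r*(1 - 3*I) - 3*I)/(r^2 - r*(1 + 4*I) + 4*I)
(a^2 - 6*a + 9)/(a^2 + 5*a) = (a^2 - 6*a + 9)/(a*(a + 5))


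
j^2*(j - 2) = j^3 - 2*j^2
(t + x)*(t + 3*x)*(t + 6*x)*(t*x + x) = t^4*x + 10*t^3*x^2 + t^3*x + 27*t^2*x^3 + 10*t^2*x^2 + 18*t*x^4 + 27*t*x^3 + 18*x^4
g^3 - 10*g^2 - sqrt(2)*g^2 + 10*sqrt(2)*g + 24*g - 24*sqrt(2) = (g - 6)*(g - 4)*(g - sqrt(2))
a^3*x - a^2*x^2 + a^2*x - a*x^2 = a*(a - x)*(a*x + x)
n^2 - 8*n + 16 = (n - 4)^2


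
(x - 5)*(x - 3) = x^2 - 8*x + 15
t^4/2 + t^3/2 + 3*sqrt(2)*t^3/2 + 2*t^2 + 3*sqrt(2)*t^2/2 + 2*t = t*(t/2 + 1/2)*(t + sqrt(2))*(t + 2*sqrt(2))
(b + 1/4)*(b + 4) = b^2 + 17*b/4 + 1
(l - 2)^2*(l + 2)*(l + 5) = l^4 + 3*l^3 - 14*l^2 - 12*l + 40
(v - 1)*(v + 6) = v^2 + 5*v - 6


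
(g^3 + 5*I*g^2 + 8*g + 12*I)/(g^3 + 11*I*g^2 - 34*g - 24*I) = (g - 2*I)/(g + 4*I)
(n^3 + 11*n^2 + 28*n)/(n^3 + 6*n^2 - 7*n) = (n + 4)/(n - 1)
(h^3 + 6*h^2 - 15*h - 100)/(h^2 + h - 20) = h + 5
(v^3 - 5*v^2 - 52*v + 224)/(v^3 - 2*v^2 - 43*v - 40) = (v^2 + 3*v - 28)/(v^2 + 6*v + 5)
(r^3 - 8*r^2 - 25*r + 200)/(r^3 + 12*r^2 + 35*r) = (r^2 - 13*r + 40)/(r*(r + 7))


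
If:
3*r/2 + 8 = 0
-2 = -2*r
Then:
No Solution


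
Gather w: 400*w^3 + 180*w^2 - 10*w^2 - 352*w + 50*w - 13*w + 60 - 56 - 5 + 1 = 400*w^3 + 170*w^2 - 315*w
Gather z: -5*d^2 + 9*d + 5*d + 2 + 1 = -5*d^2 + 14*d + 3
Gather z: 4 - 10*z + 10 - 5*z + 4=18 - 15*z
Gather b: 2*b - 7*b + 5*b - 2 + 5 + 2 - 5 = 0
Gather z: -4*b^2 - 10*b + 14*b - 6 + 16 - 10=-4*b^2 + 4*b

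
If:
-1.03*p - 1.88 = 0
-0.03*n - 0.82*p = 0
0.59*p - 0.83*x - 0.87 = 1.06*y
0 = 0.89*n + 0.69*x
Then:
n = 49.89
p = -1.83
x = -64.35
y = 48.55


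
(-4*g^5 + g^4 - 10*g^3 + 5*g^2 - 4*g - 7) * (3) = -12*g^5 + 3*g^4 - 30*g^3 + 15*g^2 - 12*g - 21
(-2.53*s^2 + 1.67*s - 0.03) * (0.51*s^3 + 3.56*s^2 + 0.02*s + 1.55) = -1.2903*s^5 - 8.1551*s^4 + 5.8793*s^3 - 3.9949*s^2 + 2.5879*s - 0.0465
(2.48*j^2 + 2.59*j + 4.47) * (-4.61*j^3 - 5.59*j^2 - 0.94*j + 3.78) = -11.4328*j^5 - 25.8031*j^4 - 37.416*j^3 - 18.0475*j^2 + 5.5884*j + 16.8966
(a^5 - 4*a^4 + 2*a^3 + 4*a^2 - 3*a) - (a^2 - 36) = a^5 - 4*a^4 + 2*a^3 + 3*a^2 - 3*a + 36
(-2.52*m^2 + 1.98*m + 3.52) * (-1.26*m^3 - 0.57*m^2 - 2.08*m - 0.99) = 3.1752*m^5 - 1.0584*m^4 - 0.3222*m^3 - 3.63*m^2 - 9.2818*m - 3.4848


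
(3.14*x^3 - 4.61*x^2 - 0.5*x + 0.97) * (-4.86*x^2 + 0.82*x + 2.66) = -15.2604*x^5 + 24.9794*x^4 + 7.0022*x^3 - 17.3868*x^2 - 0.5346*x + 2.5802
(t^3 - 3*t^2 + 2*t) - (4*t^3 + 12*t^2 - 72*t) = -3*t^3 - 15*t^2 + 74*t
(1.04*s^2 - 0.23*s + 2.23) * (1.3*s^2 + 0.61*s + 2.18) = 1.352*s^4 + 0.3354*s^3 + 5.0259*s^2 + 0.8589*s + 4.8614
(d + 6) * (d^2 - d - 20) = d^3 + 5*d^2 - 26*d - 120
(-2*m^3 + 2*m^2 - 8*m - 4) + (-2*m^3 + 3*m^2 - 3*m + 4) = -4*m^3 + 5*m^2 - 11*m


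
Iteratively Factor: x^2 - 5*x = (x)*(x - 5)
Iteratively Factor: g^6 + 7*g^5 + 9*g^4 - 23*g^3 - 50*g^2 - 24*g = (g + 4)*(g^5 + 3*g^4 - 3*g^3 - 11*g^2 - 6*g) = (g + 1)*(g + 4)*(g^4 + 2*g^3 - 5*g^2 - 6*g) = g*(g + 1)*(g + 4)*(g^3 + 2*g^2 - 5*g - 6) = g*(g - 2)*(g + 1)*(g + 4)*(g^2 + 4*g + 3) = g*(g - 2)*(g + 1)*(g + 3)*(g + 4)*(g + 1)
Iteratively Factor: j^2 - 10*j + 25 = (j - 5)*(j - 5)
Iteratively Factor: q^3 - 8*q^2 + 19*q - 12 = (q - 4)*(q^2 - 4*q + 3) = (q - 4)*(q - 3)*(q - 1)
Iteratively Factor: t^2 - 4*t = (t - 4)*(t)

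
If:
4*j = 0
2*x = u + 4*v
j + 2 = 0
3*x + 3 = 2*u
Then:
No Solution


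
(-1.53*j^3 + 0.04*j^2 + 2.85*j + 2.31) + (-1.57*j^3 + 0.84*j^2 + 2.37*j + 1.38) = -3.1*j^3 + 0.88*j^2 + 5.22*j + 3.69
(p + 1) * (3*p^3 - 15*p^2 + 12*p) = 3*p^4 - 12*p^3 - 3*p^2 + 12*p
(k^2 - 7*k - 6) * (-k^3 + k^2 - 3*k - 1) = -k^5 + 8*k^4 - 4*k^3 + 14*k^2 + 25*k + 6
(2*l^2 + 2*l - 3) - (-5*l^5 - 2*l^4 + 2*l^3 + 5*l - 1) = 5*l^5 + 2*l^4 - 2*l^3 + 2*l^2 - 3*l - 2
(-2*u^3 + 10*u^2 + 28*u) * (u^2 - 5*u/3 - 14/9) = -2*u^5 + 40*u^4/3 + 130*u^3/9 - 560*u^2/9 - 392*u/9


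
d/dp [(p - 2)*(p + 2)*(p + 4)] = 3*p^2 + 8*p - 4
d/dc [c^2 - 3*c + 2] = 2*c - 3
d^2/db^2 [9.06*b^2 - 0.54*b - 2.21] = 18.1200000000000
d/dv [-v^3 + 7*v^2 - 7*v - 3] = -3*v^2 + 14*v - 7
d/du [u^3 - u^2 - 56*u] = 3*u^2 - 2*u - 56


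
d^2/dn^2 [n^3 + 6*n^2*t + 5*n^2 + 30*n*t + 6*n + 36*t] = 6*n + 12*t + 10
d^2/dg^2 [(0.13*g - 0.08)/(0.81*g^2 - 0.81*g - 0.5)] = ((0.3402 - 0.6318*g)*(-0.81*g^2 + 0.81*g + 0.5) - (0.13*g - 0.08)*(1.62*g - 0.81)*(3.24*g - 1.62))/(-0.81*g^2 + 0.81*g + 0.5)^3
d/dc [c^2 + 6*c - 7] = 2*c + 6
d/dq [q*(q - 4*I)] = 2*q - 4*I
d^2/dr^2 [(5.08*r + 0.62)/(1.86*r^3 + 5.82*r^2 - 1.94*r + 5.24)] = (105.448608*r^5 + 355.69152*r^4 + 488.190912*r^3 - 481.558464*r^2 - 1007.800848*r + 70.133328)/(6.434856*r^9 + 60.404616*r^8 + 168.87312*r^7 + 125.516952*r^6 + 164.207808*r^5 + 484.738488*r^4 - 209.070728*r^3 + 538.573488*r^2 - 159.803232*r + 143.877824)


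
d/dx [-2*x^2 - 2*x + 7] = -4*x - 2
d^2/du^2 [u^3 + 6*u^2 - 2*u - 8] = 6*u + 12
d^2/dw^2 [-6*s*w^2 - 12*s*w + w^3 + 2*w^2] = -12*s + 6*w + 4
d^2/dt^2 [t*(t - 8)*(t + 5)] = 6*t - 6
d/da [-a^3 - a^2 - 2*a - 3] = -3*a^2 - 2*a - 2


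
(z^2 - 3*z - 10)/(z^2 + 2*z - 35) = (z + 2)/(z + 7)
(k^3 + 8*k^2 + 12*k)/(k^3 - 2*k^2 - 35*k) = (k^2 + 8*k + 12)/(k^2 - 2*k - 35)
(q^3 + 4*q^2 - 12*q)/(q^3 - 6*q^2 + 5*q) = (q^2 + 4*q - 12)/(q^2 - 6*q + 5)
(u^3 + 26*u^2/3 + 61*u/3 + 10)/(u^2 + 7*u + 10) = (u^2 + 11*u/3 + 2)/(u + 2)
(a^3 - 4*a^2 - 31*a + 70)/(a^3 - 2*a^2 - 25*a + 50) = (a - 7)/(a - 5)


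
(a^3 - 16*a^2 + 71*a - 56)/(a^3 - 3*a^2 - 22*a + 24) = (a^2 - 15*a + 56)/(a^2 - 2*a - 24)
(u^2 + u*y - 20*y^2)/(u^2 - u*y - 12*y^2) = (u + 5*y)/(u + 3*y)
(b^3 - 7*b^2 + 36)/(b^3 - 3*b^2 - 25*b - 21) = (-b^3 + 7*b^2 - 36)/(-b^3 + 3*b^2 + 25*b + 21)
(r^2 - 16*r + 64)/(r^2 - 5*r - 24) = (r - 8)/(r + 3)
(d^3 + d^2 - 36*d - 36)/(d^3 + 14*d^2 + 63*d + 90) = (d^2 - 5*d - 6)/(d^2 + 8*d + 15)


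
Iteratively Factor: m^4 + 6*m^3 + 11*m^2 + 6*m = (m + 1)*(m^3 + 5*m^2 + 6*m) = (m + 1)*(m + 2)*(m^2 + 3*m) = m*(m + 1)*(m + 2)*(m + 3)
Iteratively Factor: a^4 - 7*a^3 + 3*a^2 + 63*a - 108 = (a - 3)*(a^3 - 4*a^2 - 9*a + 36) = (a - 3)^2*(a^2 - a - 12) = (a - 4)*(a - 3)^2*(a + 3)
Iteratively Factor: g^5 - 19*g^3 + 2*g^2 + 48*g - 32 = (g + 4)*(g^4 - 4*g^3 - 3*g^2 + 14*g - 8) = (g + 2)*(g + 4)*(g^3 - 6*g^2 + 9*g - 4) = (g - 1)*(g + 2)*(g + 4)*(g^2 - 5*g + 4) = (g - 4)*(g - 1)*(g + 2)*(g + 4)*(g - 1)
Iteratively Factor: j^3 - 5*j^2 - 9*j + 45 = (j - 3)*(j^2 - 2*j - 15) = (j - 5)*(j - 3)*(j + 3)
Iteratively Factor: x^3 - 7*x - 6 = (x - 3)*(x^2 + 3*x + 2) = (x - 3)*(x + 2)*(x + 1)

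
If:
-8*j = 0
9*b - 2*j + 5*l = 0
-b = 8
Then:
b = -8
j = 0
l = 72/5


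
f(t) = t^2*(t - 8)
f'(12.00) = 240.00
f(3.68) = -58.50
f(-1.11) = -11.22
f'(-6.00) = 204.00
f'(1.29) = -15.65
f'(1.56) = -17.66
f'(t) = t^2 + 2*t*(t - 8) = t*(3*t - 16)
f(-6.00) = -504.00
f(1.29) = -11.17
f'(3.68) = -18.25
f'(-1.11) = 21.46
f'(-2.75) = 66.69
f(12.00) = 576.00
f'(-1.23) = 24.22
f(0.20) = -0.31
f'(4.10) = -15.17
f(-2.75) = -81.30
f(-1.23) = -13.96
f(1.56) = -15.67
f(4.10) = -65.56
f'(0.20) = -3.08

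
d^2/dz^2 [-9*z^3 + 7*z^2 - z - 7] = 14 - 54*z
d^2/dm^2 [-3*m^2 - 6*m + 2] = -6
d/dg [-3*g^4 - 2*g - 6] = -12*g^3 - 2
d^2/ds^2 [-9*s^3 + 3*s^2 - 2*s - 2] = 6 - 54*s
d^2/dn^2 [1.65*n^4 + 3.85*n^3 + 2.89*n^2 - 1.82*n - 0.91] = 19.8*n^2 + 23.1*n + 5.78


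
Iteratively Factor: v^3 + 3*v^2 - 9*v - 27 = (v + 3)*(v^2 - 9) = (v - 3)*(v + 3)*(v + 3)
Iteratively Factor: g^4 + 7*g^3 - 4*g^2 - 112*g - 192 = (g + 4)*(g^3 + 3*g^2 - 16*g - 48) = (g - 4)*(g + 4)*(g^2 + 7*g + 12) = (g - 4)*(g + 4)^2*(g + 3)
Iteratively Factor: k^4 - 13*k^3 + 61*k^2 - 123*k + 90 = (k - 3)*(k^3 - 10*k^2 + 31*k - 30) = (k - 3)*(k - 2)*(k^2 - 8*k + 15) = (k - 3)^2*(k - 2)*(k - 5)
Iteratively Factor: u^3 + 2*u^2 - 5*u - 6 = (u + 3)*(u^2 - u - 2) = (u + 1)*(u + 3)*(u - 2)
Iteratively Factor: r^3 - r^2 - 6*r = (r + 2)*(r^2 - 3*r) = r*(r + 2)*(r - 3)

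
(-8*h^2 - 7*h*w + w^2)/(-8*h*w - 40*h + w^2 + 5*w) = (h + w)/(w + 5)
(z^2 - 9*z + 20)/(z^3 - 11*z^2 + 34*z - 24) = (z - 5)/(z^2 - 7*z + 6)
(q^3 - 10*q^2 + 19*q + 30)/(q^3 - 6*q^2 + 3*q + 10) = (q - 6)/(q - 2)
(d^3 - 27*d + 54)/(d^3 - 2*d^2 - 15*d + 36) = (d + 6)/(d + 4)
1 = 1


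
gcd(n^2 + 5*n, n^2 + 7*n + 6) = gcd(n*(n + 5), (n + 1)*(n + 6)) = 1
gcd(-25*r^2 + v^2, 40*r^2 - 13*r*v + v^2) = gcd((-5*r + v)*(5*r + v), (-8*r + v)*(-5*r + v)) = 5*r - v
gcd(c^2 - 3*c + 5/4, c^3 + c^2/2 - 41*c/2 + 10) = c - 1/2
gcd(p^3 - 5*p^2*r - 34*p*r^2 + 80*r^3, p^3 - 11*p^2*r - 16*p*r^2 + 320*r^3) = p^2 - 3*p*r - 40*r^2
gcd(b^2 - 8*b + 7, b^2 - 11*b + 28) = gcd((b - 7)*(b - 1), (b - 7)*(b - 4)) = b - 7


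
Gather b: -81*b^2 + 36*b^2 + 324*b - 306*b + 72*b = -45*b^2 + 90*b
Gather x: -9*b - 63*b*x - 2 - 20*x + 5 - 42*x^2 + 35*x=-9*b - 42*x^2 + x*(15 - 63*b) + 3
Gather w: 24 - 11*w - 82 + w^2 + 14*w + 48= w^2 + 3*w - 10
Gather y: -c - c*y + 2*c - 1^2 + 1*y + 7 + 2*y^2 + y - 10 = c + 2*y^2 + y*(2 - c) - 4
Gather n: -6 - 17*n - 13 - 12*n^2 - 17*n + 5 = -12*n^2 - 34*n - 14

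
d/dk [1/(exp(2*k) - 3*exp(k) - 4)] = (3 - 2*exp(k))*exp(k)/(-exp(2*k) + 3*exp(k) + 4)^2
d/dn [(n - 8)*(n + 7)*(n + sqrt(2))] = 3*n^2 - 2*n + 2*sqrt(2)*n - 56 - sqrt(2)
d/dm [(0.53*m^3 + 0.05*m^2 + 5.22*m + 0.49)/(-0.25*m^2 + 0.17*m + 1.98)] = (-0.1325*m^4 + 0.1802*m^3 + 4.4617*m^2 + 0.443*m + 10.2523)/(0.0625*m^4 - 0.085*m^3 - 0.9611*m^2 + 0.6732*m + 3.9204)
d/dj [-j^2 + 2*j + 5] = 2 - 2*j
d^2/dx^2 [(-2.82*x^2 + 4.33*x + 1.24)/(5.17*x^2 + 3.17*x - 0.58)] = (323.90567*x^3 + 148.126704*x^2 + 199.837044*x + 46.38278)/(138.188413*x^6 + 254.191839*x^5 + 109.350153*x^4 - 25.178359*x^3 - 12.267522*x^2 + 3.199164*x - 0.195112)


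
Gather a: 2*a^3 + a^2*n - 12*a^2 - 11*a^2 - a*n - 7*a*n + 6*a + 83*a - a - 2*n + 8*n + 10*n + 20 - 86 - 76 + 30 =2*a^3 + a^2*(n - 23) + a*(88 - 8*n) + 16*n - 112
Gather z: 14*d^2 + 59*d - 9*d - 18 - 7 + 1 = 14*d^2 + 50*d - 24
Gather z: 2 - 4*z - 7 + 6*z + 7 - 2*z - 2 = 0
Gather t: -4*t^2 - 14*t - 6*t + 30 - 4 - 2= -4*t^2 - 20*t + 24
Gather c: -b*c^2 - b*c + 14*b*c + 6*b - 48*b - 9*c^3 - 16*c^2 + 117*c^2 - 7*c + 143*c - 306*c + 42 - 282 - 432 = -42*b - 9*c^3 + c^2*(101 - b) + c*(13*b - 170) - 672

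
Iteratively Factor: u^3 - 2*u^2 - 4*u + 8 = (u - 2)*(u^2 - 4) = (u - 2)^2*(u + 2)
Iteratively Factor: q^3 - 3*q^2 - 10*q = (q)*(q^2 - 3*q - 10) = q*(q + 2)*(q - 5)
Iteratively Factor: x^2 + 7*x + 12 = (x + 4)*(x + 3)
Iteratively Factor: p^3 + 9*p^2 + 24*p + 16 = (p + 4)*(p^2 + 5*p + 4) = (p + 1)*(p + 4)*(p + 4)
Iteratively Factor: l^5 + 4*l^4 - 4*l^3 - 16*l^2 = (l + 2)*(l^4 + 2*l^3 - 8*l^2) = l*(l + 2)*(l^3 + 2*l^2 - 8*l) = l*(l - 2)*(l + 2)*(l^2 + 4*l) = l^2*(l - 2)*(l + 2)*(l + 4)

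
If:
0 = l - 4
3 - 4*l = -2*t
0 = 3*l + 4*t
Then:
No Solution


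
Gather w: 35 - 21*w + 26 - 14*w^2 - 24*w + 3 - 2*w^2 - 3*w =-16*w^2 - 48*w + 64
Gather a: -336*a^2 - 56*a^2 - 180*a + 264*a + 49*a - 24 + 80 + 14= -392*a^2 + 133*a + 70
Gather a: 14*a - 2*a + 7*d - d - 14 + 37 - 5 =12*a + 6*d + 18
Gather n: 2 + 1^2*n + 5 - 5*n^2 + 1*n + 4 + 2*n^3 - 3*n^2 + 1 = 2*n^3 - 8*n^2 + 2*n + 12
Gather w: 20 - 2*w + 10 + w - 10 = 20 - w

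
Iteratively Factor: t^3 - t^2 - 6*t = (t - 3)*(t^2 + 2*t) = (t - 3)*(t + 2)*(t)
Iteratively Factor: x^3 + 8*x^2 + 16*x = (x + 4)*(x^2 + 4*x) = (x + 4)^2*(x)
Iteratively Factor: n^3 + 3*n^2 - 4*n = (n - 1)*(n^2 + 4*n) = n*(n - 1)*(n + 4)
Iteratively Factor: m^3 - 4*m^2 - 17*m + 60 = (m - 5)*(m^2 + m - 12) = (m - 5)*(m - 3)*(m + 4)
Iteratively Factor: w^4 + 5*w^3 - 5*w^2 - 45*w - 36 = (w + 3)*(w^3 + 2*w^2 - 11*w - 12) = (w + 3)*(w + 4)*(w^2 - 2*w - 3) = (w - 3)*(w + 3)*(w + 4)*(w + 1)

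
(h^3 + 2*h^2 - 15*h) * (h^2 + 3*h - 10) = h^5 + 5*h^4 - 19*h^3 - 65*h^2 + 150*h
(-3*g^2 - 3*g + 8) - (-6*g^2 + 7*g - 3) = 3*g^2 - 10*g + 11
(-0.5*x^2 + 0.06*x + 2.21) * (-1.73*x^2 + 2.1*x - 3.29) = 0.865*x^4 - 1.1538*x^3 - 2.0523*x^2 + 4.4436*x - 7.2709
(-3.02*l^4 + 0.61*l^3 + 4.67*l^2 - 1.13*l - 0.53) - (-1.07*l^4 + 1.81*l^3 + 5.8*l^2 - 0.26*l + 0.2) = -1.95*l^4 - 1.2*l^3 - 1.13*l^2 - 0.87*l - 0.73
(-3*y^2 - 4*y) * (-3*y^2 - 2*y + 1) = 9*y^4 + 18*y^3 + 5*y^2 - 4*y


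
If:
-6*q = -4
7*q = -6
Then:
No Solution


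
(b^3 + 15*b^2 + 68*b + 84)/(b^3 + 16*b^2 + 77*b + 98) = (b + 6)/(b + 7)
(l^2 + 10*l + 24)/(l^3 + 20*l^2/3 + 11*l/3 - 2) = 3*(l + 4)/(3*l^2 + 2*l - 1)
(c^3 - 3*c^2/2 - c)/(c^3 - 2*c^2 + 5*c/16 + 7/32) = 16*c*(2*c^2 - 3*c - 2)/(32*c^3 - 64*c^2 + 10*c + 7)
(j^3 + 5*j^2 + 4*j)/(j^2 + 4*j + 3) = j*(j + 4)/(j + 3)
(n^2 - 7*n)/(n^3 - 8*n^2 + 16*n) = (n - 7)/(n^2 - 8*n + 16)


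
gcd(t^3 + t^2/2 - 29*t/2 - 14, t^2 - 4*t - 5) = t + 1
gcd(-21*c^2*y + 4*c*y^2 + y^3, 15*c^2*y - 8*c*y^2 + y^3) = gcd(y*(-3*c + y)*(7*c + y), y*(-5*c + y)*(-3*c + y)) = -3*c*y + y^2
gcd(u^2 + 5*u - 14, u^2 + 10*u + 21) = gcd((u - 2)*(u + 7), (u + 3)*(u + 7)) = u + 7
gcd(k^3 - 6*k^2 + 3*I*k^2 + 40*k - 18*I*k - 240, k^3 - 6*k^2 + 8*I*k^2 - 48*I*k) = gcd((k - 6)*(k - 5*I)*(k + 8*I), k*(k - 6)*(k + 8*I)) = k^2 + k*(-6 + 8*I) - 48*I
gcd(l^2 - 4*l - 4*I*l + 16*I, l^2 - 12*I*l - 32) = l - 4*I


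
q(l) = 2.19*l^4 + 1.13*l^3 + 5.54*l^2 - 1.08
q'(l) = 8.76*l^3 + 3.39*l^2 + 11.08*l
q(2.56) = 148.24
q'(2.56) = 197.55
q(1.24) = 14.77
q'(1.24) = 35.65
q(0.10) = -1.02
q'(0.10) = 1.15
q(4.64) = 1246.19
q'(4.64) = 999.50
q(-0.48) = 0.19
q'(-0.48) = -5.51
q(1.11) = 10.62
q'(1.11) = 28.46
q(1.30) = 17.02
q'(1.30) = 39.38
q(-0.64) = 1.26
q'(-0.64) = -8.00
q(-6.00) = 2792.52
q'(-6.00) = -1836.60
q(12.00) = 48161.16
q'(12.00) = 15758.40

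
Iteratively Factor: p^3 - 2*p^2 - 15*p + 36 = (p + 4)*(p^2 - 6*p + 9) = (p - 3)*(p + 4)*(p - 3)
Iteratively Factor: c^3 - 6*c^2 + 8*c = (c)*(c^2 - 6*c + 8) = c*(c - 4)*(c - 2)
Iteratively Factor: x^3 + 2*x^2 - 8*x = (x)*(x^2 + 2*x - 8) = x*(x - 2)*(x + 4)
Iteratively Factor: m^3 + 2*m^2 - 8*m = (m)*(m^2 + 2*m - 8) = m*(m + 4)*(m - 2)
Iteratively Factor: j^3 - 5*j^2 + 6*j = (j - 2)*(j^2 - 3*j) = j*(j - 2)*(j - 3)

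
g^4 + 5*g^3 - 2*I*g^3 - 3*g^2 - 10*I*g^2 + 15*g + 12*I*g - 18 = (g - 1)*(g + 6)*(g - 3*I)*(g + I)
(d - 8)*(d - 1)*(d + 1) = d^3 - 8*d^2 - d + 8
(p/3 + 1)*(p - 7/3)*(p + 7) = p^3/3 + 23*p^2/9 - 7*p/9 - 49/3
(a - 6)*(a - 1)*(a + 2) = a^3 - 5*a^2 - 8*a + 12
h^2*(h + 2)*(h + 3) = h^4 + 5*h^3 + 6*h^2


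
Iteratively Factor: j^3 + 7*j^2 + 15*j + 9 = (j + 1)*(j^2 + 6*j + 9) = (j + 1)*(j + 3)*(j + 3)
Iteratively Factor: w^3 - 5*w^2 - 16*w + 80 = (w - 5)*(w^2 - 16) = (w - 5)*(w + 4)*(w - 4)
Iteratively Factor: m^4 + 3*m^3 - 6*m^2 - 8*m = (m)*(m^3 + 3*m^2 - 6*m - 8) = m*(m + 1)*(m^2 + 2*m - 8) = m*(m - 2)*(m + 1)*(m + 4)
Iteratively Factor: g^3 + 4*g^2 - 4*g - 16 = (g + 2)*(g^2 + 2*g - 8) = (g - 2)*(g + 2)*(g + 4)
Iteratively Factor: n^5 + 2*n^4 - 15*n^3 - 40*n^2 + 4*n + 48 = (n - 1)*(n^4 + 3*n^3 - 12*n^2 - 52*n - 48) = (n - 1)*(n + 2)*(n^3 + n^2 - 14*n - 24) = (n - 1)*(n + 2)*(n + 3)*(n^2 - 2*n - 8) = (n - 1)*(n + 2)^2*(n + 3)*(n - 4)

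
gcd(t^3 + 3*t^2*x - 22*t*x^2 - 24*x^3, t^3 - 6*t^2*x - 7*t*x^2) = t + x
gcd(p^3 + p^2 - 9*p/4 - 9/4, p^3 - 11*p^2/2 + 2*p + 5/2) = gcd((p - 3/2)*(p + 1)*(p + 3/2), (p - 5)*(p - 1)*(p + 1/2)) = 1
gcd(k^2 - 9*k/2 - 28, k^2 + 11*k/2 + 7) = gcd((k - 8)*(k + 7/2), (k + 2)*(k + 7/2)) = k + 7/2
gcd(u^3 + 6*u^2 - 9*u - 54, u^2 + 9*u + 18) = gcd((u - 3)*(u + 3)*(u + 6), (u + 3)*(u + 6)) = u^2 + 9*u + 18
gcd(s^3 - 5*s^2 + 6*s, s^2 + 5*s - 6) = 1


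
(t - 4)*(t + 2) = t^2 - 2*t - 8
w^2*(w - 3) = w^3 - 3*w^2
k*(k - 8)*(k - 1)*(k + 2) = k^4 - 7*k^3 - 10*k^2 + 16*k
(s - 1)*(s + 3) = s^2 + 2*s - 3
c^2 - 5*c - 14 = (c - 7)*(c + 2)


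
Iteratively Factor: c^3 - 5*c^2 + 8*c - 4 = (c - 2)*(c^2 - 3*c + 2) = (c - 2)^2*(c - 1)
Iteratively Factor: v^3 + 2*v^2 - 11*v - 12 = (v + 1)*(v^2 + v - 12) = (v - 3)*(v + 1)*(v + 4)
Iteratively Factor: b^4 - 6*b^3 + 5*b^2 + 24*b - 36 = (b - 3)*(b^3 - 3*b^2 - 4*b + 12) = (b - 3)*(b - 2)*(b^2 - b - 6) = (b - 3)^2*(b - 2)*(b + 2)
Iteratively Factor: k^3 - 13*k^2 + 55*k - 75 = (k - 5)*(k^2 - 8*k + 15) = (k - 5)*(k - 3)*(k - 5)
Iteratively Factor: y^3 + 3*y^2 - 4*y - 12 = (y + 2)*(y^2 + y - 6) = (y - 2)*(y + 2)*(y + 3)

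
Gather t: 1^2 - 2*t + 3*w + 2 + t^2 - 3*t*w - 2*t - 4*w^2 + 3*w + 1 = t^2 + t*(-3*w - 4) - 4*w^2 + 6*w + 4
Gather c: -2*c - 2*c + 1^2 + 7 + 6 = 14 - 4*c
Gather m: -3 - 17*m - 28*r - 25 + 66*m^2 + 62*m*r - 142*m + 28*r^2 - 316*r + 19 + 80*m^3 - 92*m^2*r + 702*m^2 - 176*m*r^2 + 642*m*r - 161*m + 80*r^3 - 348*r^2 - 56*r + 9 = 80*m^3 + m^2*(768 - 92*r) + m*(-176*r^2 + 704*r - 320) + 80*r^3 - 320*r^2 - 400*r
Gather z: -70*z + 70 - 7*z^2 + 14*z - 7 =-7*z^2 - 56*z + 63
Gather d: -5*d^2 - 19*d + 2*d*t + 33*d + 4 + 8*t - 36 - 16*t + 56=-5*d^2 + d*(2*t + 14) - 8*t + 24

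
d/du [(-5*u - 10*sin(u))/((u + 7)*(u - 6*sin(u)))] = 5*(-8*u^2*cos(u) + u^2 + 4*u*sin(u) - 56*u*cos(u) - 12*sin(u)^2 + 56*sin(u))/((u + 7)^2*(u - 6*sin(u))^2)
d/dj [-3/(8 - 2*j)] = -3/(2*(j - 4)^2)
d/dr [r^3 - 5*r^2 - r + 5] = 3*r^2 - 10*r - 1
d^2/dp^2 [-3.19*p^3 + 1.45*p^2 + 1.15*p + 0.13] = 2.9 - 19.14*p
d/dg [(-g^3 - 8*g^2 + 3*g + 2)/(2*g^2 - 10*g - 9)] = (-2*g^4 + 20*g^3 + 101*g^2 + 136*g - 7)/(4*g^4 - 40*g^3 + 64*g^2 + 180*g + 81)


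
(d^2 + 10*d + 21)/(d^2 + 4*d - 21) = (d + 3)/(d - 3)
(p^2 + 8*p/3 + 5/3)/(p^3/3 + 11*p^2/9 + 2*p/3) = 3*(3*p^2 + 8*p + 5)/(p*(3*p^2 + 11*p + 6))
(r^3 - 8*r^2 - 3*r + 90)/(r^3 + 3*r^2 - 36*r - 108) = (r - 5)/(r + 6)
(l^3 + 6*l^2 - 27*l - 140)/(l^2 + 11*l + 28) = l - 5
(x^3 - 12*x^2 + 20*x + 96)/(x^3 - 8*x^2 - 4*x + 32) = (x - 6)/(x - 2)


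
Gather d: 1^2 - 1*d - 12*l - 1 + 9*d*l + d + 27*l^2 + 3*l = 9*d*l + 27*l^2 - 9*l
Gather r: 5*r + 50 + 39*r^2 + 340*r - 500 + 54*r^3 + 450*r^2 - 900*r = 54*r^3 + 489*r^2 - 555*r - 450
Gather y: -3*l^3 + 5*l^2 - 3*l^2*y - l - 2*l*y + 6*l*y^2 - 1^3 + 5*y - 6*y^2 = -3*l^3 + 5*l^2 - l + y^2*(6*l - 6) + y*(-3*l^2 - 2*l + 5) - 1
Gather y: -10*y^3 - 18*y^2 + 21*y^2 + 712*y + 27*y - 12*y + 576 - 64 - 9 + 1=-10*y^3 + 3*y^2 + 727*y + 504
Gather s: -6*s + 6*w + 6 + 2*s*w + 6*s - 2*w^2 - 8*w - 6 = 2*s*w - 2*w^2 - 2*w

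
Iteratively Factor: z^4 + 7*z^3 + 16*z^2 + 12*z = (z + 3)*(z^3 + 4*z^2 + 4*z) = (z + 2)*(z + 3)*(z^2 + 2*z) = z*(z + 2)*(z + 3)*(z + 2)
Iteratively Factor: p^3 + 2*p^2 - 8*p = (p)*(p^2 + 2*p - 8) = p*(p + 4)*(p - 2)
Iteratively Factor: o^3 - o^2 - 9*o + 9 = (o + 3)*(o^2 - 4*o + 3) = (o - 3)*(o + 3)*(o - 1)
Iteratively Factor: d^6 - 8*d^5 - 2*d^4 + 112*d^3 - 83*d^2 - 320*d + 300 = (d - 5)*(d^5 - 3*d^4 - 17*d^3 + 27*d^2 + 52*d - 60) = (d - 5)^2*(d^4 + 2*d^3 - 7*d^2 - 8*d + 12) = (d - 5)^2*(d + 2)*(d^3 - 7*d + 6) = (d - 5)^2*(d - 2)*(d + 2)*(d^2 + 2*d - 3) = (d - 5)^2*(d - 2)*(d + 2)*(d + 3)*(d - 1)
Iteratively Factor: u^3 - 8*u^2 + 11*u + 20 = (u - 4)*(u^2 - 4*u - 5) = (u - 5)*(u - 4)*(u + 1)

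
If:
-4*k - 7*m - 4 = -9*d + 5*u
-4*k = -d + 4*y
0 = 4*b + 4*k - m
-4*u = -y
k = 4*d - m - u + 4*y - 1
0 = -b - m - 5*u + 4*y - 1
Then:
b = 65/3771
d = -316/3771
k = -71/419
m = -2296/3771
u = 140/3771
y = 560/3771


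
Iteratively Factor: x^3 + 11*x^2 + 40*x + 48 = (x + 4)*(x^2 + 7*x + 12) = (x + 4)^2*(x + 3)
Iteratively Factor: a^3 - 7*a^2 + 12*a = (a - 4)*(a^2 - 3*a) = (a - 4)*(a - 3)*(a)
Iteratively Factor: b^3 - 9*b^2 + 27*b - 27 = (b - 3)*(b^2 - 6*b + 9) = (b - 3)^2*(b - 3)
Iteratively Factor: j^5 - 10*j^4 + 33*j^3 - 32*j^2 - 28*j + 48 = (j - 2)*(j^4 - 8*j^3 + 17*j^2 + 2*j - 24) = (j - 2)*(j + 1)*(j^3 - 9*j^2 + 26*j - 24) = (j - 3)*(j - 2)*(j + 1)*(j^2 - 6*j + 8) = (j - 4)*(j - 3)*(j - 2)*(j + 1)*(j - 2)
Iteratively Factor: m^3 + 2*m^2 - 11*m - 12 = (m - 3)*(m^2 + 5*m + 4) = (m - 3)*(m + 1)*(m + 4)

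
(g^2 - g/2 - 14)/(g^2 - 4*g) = (g + 7/2)/g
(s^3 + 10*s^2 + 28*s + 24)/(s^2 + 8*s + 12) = s + 2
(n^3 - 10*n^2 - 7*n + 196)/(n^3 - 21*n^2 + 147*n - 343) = (n + 4)/(n - 7)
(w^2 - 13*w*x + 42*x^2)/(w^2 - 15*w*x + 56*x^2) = (-w + 6*x)/(-w + 8*x)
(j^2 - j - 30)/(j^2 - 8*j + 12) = (j + 5)/(j - 2)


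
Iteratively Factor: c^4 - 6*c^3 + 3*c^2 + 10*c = (c - 5)*(c^3 - c^2 - 2*c) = (c - 5)*(c + 1)*(c^2 - 2*c) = c*(c - 5)*(c + 1)*(c - 2)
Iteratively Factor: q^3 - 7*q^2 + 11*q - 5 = (q - 5)*(q^2 - 2*q + 1) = (q - 5)*(q - 1)*(q - 1)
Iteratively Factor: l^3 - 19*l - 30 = (l - 5)*(l^2 + 5*l + 6) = (l - 5)*(l + 2)*(l + 3)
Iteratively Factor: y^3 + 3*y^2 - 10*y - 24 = (y + 2)*(y^2 + y - 12) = (y - 3)*(y + 2)*(y + 4)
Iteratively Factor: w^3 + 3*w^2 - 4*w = (w)*(w^2 + 3*w - 4) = w*(w + 4)*(w - 1)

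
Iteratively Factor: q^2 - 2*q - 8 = (q - 4)*(q + 2)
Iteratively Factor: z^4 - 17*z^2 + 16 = (z - 1)*(z^3 + z^2 - 16*z - 16) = (z - 1)*(z + 1)*(z^2 - 16) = (z - 1)*(z + 1)*(z + 4)*(z - 4)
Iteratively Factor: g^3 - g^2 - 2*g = (g - 2)*(g^2 + g) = g*(g - 2)*(g + 1)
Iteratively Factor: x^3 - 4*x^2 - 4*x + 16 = (x - 2)*(x^2 - 2*x - 8) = (x - 2)*(x + 2)*(x - 4)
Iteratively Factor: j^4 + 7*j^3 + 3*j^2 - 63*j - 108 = (j - 3)*(j^3 + 10*j^2 + 33*j + 36) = (j - 3)*(j + 3)*(j^2 + 7*j + 12) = (j - 3)*(j + 3)^2*(j + 4)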